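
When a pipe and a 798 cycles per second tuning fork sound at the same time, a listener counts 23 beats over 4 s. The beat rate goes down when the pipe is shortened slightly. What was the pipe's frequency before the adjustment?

792.25 Hz

Beat frequency = 23/4 = 5.75 Hz.
|f − 798| = 5.75, so the pipe was at either 792.25 Hz or 803.75 Hz.
A shorter pipe has a higher fundamental; the adjustment raises the pipe's frequency.
The beat rate fell, so the adjustment moved the pipe toward 798 Hz — it must have started below the reference.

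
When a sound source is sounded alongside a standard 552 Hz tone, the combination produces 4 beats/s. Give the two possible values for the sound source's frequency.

548 Hz or 556 Hz

|f − 552| = 4, so f = 552 ± 4.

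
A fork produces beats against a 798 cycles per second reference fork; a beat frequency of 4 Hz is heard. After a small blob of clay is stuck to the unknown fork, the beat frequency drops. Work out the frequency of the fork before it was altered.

|f − 798| = 4, so the fork was at either 794 Hz or 802 Hz.
Adding mass to a fork lowers its frequency; the adjustment lowers the fork's frequency.
The beat rate fell, so the adjustment moved the fork toward 798 Hz — it must have started above the reference.

802 Hz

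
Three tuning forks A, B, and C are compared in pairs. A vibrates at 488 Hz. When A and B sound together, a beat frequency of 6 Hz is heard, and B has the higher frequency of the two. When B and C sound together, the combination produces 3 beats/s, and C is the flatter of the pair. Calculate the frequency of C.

B is above A, so f_B = 488 + 6 = 494 Hz.
C is below B, so f_C = 494 − 3 = 491 Hz.

491 Hz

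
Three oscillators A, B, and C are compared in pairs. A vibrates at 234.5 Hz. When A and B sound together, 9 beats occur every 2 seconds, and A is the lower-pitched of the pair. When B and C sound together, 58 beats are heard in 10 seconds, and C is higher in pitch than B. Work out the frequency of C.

A–B: Beat frequency = 9/2 = 4.5 Hz.
B is above A, so f_B = 234.5 + 4.5 = 239 Hz.
B–C: Beat frequency = 58/10 = 5.8 Hz.
C is above B, so f_C = 239 + 5.8 = 244.8 Hz.

244.8 Hz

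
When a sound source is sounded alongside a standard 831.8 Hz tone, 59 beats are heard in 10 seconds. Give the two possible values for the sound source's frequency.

Beat frequency = 59/10 = 5.9 Hz.
|f − 831.8| = 5.9, so f = 831.8 ± 5.9.

825.9 Hz or 837.7 Hz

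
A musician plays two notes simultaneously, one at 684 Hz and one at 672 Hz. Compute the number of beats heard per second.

The beat frequency equals the magnitude of the frequency difference.
|684 − 672| = 12 Hz.

12 Hz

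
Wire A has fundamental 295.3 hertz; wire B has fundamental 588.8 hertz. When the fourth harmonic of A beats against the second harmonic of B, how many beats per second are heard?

3.6 Hz

Fourth harmonic of the first: 4·295.3 = 1181.2 Hz.
Second harmonic of the second: 2·588.8 = 1177.6 Hz.
f_beat = |1181.2 − 1177.6| = 3.6 Hz.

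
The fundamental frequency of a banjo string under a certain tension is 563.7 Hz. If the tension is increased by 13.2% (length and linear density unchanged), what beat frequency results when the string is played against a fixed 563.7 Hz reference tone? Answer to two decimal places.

36.05 Hz

For a string, f ∝ √T, so the new frequency is 563.7·√1.132 = 599.7514 Hz.
f_beat = |599.7514 − 563.7| = 36.05 Hz.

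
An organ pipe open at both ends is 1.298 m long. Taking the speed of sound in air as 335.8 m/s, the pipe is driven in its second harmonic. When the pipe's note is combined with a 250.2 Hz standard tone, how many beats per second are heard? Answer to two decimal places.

Open pipe: f_n = n·v/(2L) = 2·335.8/(2·1.298) = 258.7057 Hz.
f_beat = |258.7057 − 250.2| = 8.51 Hz.

8.51 Hz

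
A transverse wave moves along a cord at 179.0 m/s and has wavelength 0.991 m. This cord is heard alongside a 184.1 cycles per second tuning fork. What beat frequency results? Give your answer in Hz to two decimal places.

3.47 Hz

Source frequency f = v/λ = 179.0/0.991 = 180.6256 Hz.
f_beat = |180.6256 − 184.1| = 3.47 Hz.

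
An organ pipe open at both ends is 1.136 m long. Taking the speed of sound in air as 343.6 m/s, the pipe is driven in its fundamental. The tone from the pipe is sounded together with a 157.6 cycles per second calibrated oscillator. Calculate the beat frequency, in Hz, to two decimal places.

6.37 Hz

Open pipe: f_n = n·v/(2L) = 1·343.6/(2·1.136) = 151.2324 Hz.
f_beat = |151.2324 − 157.6| = 6.37 Hz.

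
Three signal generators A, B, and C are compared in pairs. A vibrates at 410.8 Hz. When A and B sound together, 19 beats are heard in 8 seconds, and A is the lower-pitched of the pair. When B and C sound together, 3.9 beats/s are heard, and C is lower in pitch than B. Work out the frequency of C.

409.275 Hz

A–B: Beat frequency = 19/8 = 2.375 Hz.
B is above A, so f_B = 410.8 + 2.375 = 413.175 Hz.
C is below B, so f_C = 413.175 − 3.9 = 409.275 Hz.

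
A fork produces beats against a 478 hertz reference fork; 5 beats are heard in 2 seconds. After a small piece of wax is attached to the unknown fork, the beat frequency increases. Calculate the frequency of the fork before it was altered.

475.5 Hz

Beat frequency = 5/2 = 2.5 Hz.
|f − 478| = 2.5, so the fork was at either 475.5 Hz or 480.5 Hz.
Loading a fork with wax lowers its frequency; the adjustment lowers the fork's frequency.
The beat rate rose, so the adjustment moved the fork further from 478 Hz — it was already below the reference.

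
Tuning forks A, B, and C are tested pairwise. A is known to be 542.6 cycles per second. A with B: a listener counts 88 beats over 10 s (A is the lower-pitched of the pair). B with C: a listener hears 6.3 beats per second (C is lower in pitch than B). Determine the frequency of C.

A–B: Beat frequency = 88/10 = 8.8 Hz.
B is above A, so f_B = 542.6 + 8.8 = 551.4 Hz.
C is below B, so f_C = 551.4 − 6.3 = 545.1 Hz.

545.1 Hz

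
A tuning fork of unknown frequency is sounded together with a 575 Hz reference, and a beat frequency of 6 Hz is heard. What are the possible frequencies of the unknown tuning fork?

|f − 575| = 6, so f = 575 ± 6.

569 Hz or 581 Hz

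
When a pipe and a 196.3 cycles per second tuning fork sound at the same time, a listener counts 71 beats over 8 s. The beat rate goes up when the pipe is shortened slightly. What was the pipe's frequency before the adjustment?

205.175 Hz

Beat frequency = 71/8 = 8.875 Hz.
|f − 196.3| = 8.875, so the pipe was at either 187.425 Hz or 205.175 Hz.
A shorter pipe has a higher fundamental; the adjustment raises the pipe's frequency.
The beat rate rose, so the adjustment moved the pipe further from 196.3 Hz — it was already above the reference.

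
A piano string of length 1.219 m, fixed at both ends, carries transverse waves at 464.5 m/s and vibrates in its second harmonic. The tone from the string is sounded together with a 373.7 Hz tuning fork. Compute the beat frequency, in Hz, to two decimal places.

For a string fixed at both ends, f_n = n·v/(2L) = 2·464.5/(2·1.219) = 381.0500 Hz.
f_beat = |381.0500 − 373.7| = 7.35 Hz.

7.35 Hz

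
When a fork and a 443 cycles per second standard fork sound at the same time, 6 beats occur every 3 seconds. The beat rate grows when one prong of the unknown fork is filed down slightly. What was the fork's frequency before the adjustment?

Beat frequency = 6/3 = 2 Hz.
|f − 443| = 2, so the fork was at either 441 Hz or 445 Hz.
Filing a prong removes mass and raises the fork's frequency; the adjustment raises the fork's frequency.
The beat rate rose, so the adjustment moved the fork further from 443 Hz — it was already above the reference.

445 Hz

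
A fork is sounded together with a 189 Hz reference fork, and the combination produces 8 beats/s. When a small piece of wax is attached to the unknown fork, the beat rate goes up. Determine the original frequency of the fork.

181 Hz

|f − 189| = 8, so the fork was at either 181 Hz or 197 Hz.
Loading a fork with wax lowers its frequency; the adjustment lowers the fork's frequency.
The beat rate rose, so the adjustment moved the fork further from 189 Hz — it was already below the reference.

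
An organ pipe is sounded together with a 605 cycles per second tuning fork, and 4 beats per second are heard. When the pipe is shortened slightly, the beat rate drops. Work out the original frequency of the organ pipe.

601 Hz

|f − 605| = 4, so the organ pipe was at either 601 Hz or 609 Hz.
A shorter pipe has a higher fundamental; the adjustment raises the organ pipe's frequency.
The beat rate fell, so the adjustment moved the organ pipe toward 605 Hz — it must have started below the reference.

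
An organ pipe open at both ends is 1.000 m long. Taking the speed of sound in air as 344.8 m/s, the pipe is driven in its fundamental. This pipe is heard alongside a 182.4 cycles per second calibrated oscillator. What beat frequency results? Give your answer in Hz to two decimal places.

10.00 Hz

Open pipe: f_n = n·v/(2L) = 1·344.8/(2·1.000) = 172.4000 Hz.
f_beat = |172.4000 − 182.4| = 10.00 Hz.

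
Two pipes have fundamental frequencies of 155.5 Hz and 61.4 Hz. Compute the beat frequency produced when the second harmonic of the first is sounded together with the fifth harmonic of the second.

4.0 Hz

Second harmonic of the first: 2·155.5 = 311.0 Hz.
Fifth harmonic of the second: 5·61.4 = 307.0 Hz.
f_beat = |311.0 − 307.0| = 4.0 Hz.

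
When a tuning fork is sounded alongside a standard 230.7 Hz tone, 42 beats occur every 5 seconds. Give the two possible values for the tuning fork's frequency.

Beat frequency = 42/5 = 8.4 Hz.
|f − 230.7| = 8.4, so f = 230.7 ± 8.4.

222.3 Hz or 239.1 Hz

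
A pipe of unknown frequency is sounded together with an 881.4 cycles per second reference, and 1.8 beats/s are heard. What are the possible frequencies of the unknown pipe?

|f − 881.4| = 1.8, so f = 881.4 ± 1.8.

879.6 Hz or 883.2 Hz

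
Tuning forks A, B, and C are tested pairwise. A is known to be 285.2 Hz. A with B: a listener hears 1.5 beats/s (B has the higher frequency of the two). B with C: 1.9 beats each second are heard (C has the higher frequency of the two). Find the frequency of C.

B is above A, so f_B = 285.2 + 1.5 = 286.7 Hz.
C is above B, so f_C = 286.7 + 1.9 = 288.6 Hz.

288.6 Hz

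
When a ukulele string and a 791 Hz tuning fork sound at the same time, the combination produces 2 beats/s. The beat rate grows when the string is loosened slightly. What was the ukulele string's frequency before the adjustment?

|f − 791| = 2, so the ukulele string was at either 789 Hz or 793 Hz.
Reducing tension lowers a string's frequency; the adjustment lowers the ukulele string's frequency.
The beat rate rose, so the adjustment moved the ukulele string further from 791 Hz — it was already below the reference.

789 Hz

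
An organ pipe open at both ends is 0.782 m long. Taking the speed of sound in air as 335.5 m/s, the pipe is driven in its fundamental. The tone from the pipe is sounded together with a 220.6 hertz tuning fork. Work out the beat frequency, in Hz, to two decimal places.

Open pipe: f_n = n·v/(2L) = 1·335.5/(2·0.782) = 214.5141 Hz.
f_beat = |214.5141 − 220.6| = 6.09 Hz.

6.09 Hz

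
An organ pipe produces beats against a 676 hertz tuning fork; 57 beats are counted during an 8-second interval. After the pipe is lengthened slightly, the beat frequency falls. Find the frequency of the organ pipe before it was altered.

Beat frequency = 57/8 = 7.125 Hz.
|f − 676| = 7.125, so the organ pipe was at either 668.875 Hz or 683.125 Hz.
A longer pipe has a lower fundamental; the adjustment lowers the organ pipe's frequency.
The beat rate fell, so the adjustment moved the organ pipe toward 676 Hz — it must have started above the reference.

683.125 Hz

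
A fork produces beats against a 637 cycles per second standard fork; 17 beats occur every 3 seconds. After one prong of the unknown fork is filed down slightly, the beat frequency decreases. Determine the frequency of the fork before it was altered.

631.3333 Hz

Beat frequency = 17/3 = 5.6667 Hz.
|f − 637| = 5.6667, so the fork was at either 631.3333 Hz or 642.6667 Hz.
Filing a prong removes mass and raises the fork's frequency; the adjustment raises the fork's frequency.
The beat rate fell, so the adjustment moved the fork toward 637 Hz — it must have started below the reference.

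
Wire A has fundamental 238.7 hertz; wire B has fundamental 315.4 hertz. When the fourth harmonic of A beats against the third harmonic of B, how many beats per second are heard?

8.6 Hz

Fourth harmonic of the first: 4·238.7 = 954.8 Hz.
Third harmonic of the second: 3·315.4 = 946.2 Hz.
f_beat = |954.8 − 946.2| = 8.6 Hz.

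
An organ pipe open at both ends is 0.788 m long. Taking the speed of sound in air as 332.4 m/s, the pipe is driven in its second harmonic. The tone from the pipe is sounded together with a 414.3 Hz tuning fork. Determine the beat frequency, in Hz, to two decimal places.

7.53 Hz

Open pipe: f_n = n·v/(2L) = 2·332.4/(2·0.788) = 421.8274 Hz.
f_beat = |421.8274 − 414.3| = 7.53 Hz.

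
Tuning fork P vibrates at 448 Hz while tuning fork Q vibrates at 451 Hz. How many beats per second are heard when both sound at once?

f_beat = |f₁ − f₂|.
|448 − 451| = 3 Hz.

3 Hz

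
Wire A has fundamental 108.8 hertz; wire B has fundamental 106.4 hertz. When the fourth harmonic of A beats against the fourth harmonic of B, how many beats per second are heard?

Fourth harmonic of the first: 4·108.8 = 435.2 Hz.
Fourth harmonic of the second: 4·106.4 = 425.6 Hz.
f_beat = |435.2 − 425.6| = 9.6 Hz.

9.6 Hz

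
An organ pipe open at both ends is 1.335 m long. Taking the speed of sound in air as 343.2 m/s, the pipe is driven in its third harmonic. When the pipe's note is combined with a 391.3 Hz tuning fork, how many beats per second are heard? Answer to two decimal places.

Open pipe: f_n = n·v/(2L) = 3·343.2/(2·1.335) = 385.6180 Hz.
f_beat = |385.6180 − 391.3| = 5.68 Hz.

5.68 Hz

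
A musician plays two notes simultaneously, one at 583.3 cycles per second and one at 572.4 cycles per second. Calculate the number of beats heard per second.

f_beat = |f₁ − f₂|.
|583.3 − 572.4| = 10.9 Hz.

10.9 Hz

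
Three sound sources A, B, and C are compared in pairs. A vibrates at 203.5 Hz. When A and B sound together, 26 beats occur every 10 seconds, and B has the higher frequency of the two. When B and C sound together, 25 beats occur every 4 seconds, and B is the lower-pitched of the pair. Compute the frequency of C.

212.35 Hz

A–B: Beat frequency = 26/10 = 2.6 Hz.
B is above A, so f_B = 203.5 + 2.6 = 206.1 Hz.
B–C: Beat frequency = 25/4 = 6.25 Hz.
C is above B, so f_C = 206.1 + 6.25 = 212.35 Hz.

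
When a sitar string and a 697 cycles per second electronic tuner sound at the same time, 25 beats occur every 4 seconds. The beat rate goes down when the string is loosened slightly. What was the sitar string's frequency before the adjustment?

Beat frequency = 25/4 = 6.25 Hz.
|f − 697| = 6.25, so the sitar string was at either 690.75 Hz or 703.25 Hz.
Reducing tension lowers a string's frequency; the adjustment lowers the sitar string's frequency.
The beat rate fell, so the adjustment moved the sitar string toward 697 Hz — it must have started above the reference.

703.25 Hz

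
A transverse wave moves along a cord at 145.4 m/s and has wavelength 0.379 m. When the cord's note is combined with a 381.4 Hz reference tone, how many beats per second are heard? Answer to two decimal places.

Source frequency f = v/λ = 145.4/0.379 = 383.6412 Hz.
f_beat = |383.6412 − 381.4| = 2.24 Hz.

2.24 Hz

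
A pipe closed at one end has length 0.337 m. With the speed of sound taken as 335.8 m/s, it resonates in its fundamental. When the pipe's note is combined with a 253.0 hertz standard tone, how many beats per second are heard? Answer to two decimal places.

3.89 Hz

Closed pipe (odd harmonics): f_n = n·v/(4L) = 1·335.8/(4·0.337) = 249.1098 Hz.
f_beat = |249.1098 − 253.0| = 3.89 Hz.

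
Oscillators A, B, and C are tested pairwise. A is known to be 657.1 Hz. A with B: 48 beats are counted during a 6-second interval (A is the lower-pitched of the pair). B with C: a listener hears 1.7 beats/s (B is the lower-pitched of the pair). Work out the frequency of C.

A–B: Beat frequency = 48/6 = 8 Hz.
B is above A, so f_B = 657.1 + 8 = 665.1 Hz.
C is above B, so f_C = 665.1 + 1.7 = 666.8 Hz.

666.8 Hz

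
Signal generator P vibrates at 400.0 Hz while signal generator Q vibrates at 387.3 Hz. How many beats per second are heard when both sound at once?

The beat frequency equals the magnitude of the frequency difference.
|400.0 − 387.3| = 12.7 Hz.

12.7 Hz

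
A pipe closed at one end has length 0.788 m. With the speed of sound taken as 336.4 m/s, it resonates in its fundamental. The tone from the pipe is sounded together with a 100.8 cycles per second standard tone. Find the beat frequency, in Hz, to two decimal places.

5.93 Hz

Closed pipe (odd harmonics): f_n = n·v/(4L) = 1·336.4/(4·0.788) = 106.7259 Hz.
f_beat = |106.7259 − 100.8| = 5.93 Hz.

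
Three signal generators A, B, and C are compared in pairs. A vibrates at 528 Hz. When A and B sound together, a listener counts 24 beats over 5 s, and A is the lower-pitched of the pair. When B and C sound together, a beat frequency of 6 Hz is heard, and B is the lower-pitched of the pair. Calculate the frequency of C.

538.8 Hz

A–B: Beat frequency = 24/5 = 4.8 Hz.
B is above A, so f_B = 528 + 4.8 = 532.8 Hz.
C is above B, so f_C = 532.8 + 6 = 538.8 Hz.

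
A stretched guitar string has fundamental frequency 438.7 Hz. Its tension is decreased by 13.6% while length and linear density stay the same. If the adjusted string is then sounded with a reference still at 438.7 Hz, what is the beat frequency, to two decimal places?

For a string, f ∝ √T, so the new frequency is 438.7·√0.864 = 407.7787 Hz.
f_beat = |407.7787 − 438.7| = 30.92 Hz.

30.92 Hz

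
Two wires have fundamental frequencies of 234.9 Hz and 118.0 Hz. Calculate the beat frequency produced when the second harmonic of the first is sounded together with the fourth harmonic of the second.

2.2 Hz

Second harmonic of the first: 2·234.9 = 469.8 Hz.
Fourth harmonic of the second: 4·118.0 = 472.0 Hz.
f_beat = |469.8 − 472.0| = 2.2 Hz.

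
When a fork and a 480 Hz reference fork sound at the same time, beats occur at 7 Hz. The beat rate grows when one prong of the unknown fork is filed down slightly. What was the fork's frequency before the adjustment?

|f − 480| = 7, so the fork was at either 473 Hz or 487 Hz.
Filing a prong removes mass and raises the fork's frequency; the adjustment raises the fork's frequency.
The beat rate rose, so the adjustment moved the fork further from 480 Hz — it was already above the reference.

487 Hz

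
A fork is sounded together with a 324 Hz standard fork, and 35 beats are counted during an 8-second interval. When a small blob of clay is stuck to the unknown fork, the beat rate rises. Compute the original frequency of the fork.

319.625 Hz

Beat frequency = 35/8 = 4.375 Hz.
|f − 324| = 4.375, so the fork was at either 319.625 Hz or 328.375 Hz.
Adding mass to a fork lowers its frequency; the adjustment lowers the fork's frequency.
The beat rate rose, so the adjustment moved the fork further from 324 Hz — it was already below the reference.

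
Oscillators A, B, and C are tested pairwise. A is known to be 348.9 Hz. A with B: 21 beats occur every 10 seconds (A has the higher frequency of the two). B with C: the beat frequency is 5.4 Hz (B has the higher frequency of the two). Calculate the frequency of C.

A–B: Beat frequency = 21/10 = 2.1 Hz.
B is below A, so f_B = 348.9 − 2.1 = 346.8 Hz.
C is below B, so f_C = 346.8 − 5.4 = 341.4 Hz.

341.4 Hz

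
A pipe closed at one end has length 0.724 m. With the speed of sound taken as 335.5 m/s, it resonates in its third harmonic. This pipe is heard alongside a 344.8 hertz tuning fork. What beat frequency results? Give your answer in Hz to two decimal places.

2.75 Hz

Closed pipe (odd harmonics): f_n = n·v/(4L) = 3·335.5/(4·0.724) = 347.5483 Hz.
f_beat = |347.5483 − 344.8| = 2.75 Hz.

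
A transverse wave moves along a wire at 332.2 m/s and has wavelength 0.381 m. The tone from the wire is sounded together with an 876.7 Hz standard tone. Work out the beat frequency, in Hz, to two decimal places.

4.78 Hz

Source frequency f = v/λ = 332.2/0.381 = 871.9160 Hz.
f_beat = |871.9160 − 876.7| = 4.78 Hz.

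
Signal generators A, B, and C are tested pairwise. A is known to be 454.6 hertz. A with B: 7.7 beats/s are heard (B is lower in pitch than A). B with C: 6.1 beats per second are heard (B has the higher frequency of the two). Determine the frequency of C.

B is below A, so f_B = 454.6 − 7.7 = 446.9 Hz.
C is below B, so f_C = 446.9 − 6.1 = 440.8 Hz.

440.8 Hz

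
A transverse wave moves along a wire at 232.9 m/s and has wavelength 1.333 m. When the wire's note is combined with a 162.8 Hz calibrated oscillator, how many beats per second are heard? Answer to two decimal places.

11.92 Hz

Source frequency f = v/λ = 232.9/1.333 = 174.7187 Hz.
f_beat = |174.7187 − 162.8| = 11.92 Hz.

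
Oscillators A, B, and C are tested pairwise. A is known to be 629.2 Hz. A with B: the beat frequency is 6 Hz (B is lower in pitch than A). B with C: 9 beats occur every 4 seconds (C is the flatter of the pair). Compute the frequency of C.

B is below A, so f_B = 629.2 − 6 = 623.2 Hz.
B–C: Beat frequency = 9/4 = 2.25 Hz.
C is below B, so f_C = 623.2 − 2.25 = 620.95 Hz.

620.95 Hz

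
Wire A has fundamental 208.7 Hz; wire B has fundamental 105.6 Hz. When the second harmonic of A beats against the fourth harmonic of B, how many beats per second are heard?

5.0 Hz

Second harmonic of the first: 2·208.7 = 417.4 Hz.
Fourth harmonic of the second: 4·105.6 = 422.4 Hz.
f_beat = |417.4 − 422.4| = 5.0 Hz.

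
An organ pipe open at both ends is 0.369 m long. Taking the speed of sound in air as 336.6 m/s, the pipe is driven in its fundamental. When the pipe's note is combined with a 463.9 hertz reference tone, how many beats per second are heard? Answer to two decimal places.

Open pipe: f_n = n·v/(2L) = 1·336.6/(2·0.369) = 456.0976 Hz.
f_beat = |456.0976 − 463.9| = 7.80 Hz.

7.80 Hz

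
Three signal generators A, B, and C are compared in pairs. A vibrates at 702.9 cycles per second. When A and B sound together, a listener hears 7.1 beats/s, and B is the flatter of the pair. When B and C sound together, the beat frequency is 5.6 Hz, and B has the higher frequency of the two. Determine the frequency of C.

690.2 Hz

B is below A, so f_B = 702.9 − 7.1 = 695.8 Hz.
C is below B, so f_C = 695.8 − 5.6 = 690.2 Hz.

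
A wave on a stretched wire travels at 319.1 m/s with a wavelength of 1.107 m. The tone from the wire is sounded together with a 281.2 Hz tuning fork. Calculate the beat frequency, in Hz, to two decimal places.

Source frequency f = v/λ = 319.1/1.107 = 288.2565 Hz.
f_beat = |288.2565 − 281.2| = 7.06 Hz.

7.06 Hz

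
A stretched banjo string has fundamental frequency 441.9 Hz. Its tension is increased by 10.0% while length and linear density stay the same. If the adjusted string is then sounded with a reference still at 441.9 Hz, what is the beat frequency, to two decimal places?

21.57 Hz

For a string, f ∝ √T, so the new frequency is 441.9·√1.100 = 463.4686 Hz.
f_beat = |463.4686 − 441.9| = 21.57 Hz.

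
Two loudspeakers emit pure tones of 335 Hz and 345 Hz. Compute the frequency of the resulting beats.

10 Hz

f_beat = |f₁ − f₂|.
|335 − 345| = 10 Hz.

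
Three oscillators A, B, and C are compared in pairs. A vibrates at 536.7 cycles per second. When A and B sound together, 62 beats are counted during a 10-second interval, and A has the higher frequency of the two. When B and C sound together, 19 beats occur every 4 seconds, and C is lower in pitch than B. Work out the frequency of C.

525.75 Hz

A–B: Beat frequency = 62/10 = 6.2 Hz.
B is below A, so f_B = 536.7 − 6.2 = 530.5 Hz.
B–C: Beat frequency = 19/4 = 4.75 Hz.
C is below B, so f_C = 530.5 − 4.75 = 525.75 Hz.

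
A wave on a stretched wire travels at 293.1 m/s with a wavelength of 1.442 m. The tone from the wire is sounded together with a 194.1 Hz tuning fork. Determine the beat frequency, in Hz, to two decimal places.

9.16 Hz

Source frequency f = v/λ = 293.1/1.442 = 203.2594 Hz.
f_beat = |203.2594 − 194.1| = 9.16 Hz.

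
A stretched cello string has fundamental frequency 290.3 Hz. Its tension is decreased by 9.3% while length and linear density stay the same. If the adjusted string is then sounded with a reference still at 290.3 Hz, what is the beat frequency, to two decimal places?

For a string, f ∝ √T, so the new frequency is 290.3·√0.907 = 276.4717 Hz.
f_beat = |276.4717 − 290.3| = 13.83 Hz.

13.83 Hz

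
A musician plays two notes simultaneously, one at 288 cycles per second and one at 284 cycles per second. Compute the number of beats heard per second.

Beats arise from superposition of two nearby frequencies; the beat rate is |f₁ − f₂|.
|288 − 284| = 4 Hz.

4 Hz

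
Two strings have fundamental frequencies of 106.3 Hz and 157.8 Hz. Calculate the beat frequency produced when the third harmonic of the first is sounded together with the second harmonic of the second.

3.3 Hz

Third harmonic of the first: 3·106.3 = 318.9 Hz.
Second harmonic of the second: 2·157.8 = 315.6 Hz.
f_beat = |318.9 − 315.6| = 3.3 Hz.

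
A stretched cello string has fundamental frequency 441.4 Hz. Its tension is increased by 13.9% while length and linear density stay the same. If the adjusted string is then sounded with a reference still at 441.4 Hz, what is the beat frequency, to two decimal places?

29.68 Hz

For a string, f ∝ √T, so the new frequency is 441.4·√1.139 = 471.0795 Hz.
f_beat = |471.0795 − 441.4| = 29.68 Hz.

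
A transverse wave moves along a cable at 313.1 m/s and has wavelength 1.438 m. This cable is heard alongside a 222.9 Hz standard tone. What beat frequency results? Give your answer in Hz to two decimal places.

Source frequency f = v/λ = 313.1/1.438 = 217.7330 Hz.
f_beat = |217.7330 − 222.9| = 5.17 Hz.

5.17 Hz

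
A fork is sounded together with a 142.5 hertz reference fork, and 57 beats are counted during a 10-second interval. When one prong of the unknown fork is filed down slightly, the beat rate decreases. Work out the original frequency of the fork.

136.8 Hz

Beat frequency = 57/10 = 5.7 Hz.
|f − 142.5| = 5.7, so the fork was at either 136.8 Hz or 148.2 Hz.
Filing a prong removes mass and raises the fork's frequency; the adjustment raises the fork's frequency.
The beat rate fell, so the adjustment moved the fork toward 142.5 Hz — it must have started below the reference.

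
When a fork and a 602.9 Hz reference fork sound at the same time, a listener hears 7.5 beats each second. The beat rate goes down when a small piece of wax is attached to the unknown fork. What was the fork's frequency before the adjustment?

610.4 Hz

|f − 602.9| = 7.5, so the fork was at either 595.4 Hz or 610.4 Hz.
Loading a fork with wax lowers its frequency; the adjustment lowers the fork's frequency.
The beat rate fell, so the adjustment moved the fork toward 602.9 Hz — it must have started above the reference.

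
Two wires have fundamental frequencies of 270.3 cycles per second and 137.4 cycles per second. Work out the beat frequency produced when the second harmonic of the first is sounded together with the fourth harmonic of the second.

9.0 Hz

Second harmonic of the first: 2·270.3 = 540.6 Hz.
Fourth harmonic of the second: 4·137.4 = 549.6 Hz.
f_beat = |540.6 − 549.6| = 9.0 Hz.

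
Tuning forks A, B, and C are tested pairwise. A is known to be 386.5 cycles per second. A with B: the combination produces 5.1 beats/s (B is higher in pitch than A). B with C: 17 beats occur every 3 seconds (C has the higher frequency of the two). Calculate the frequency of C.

397.2667 Hz

B is above A, so f_B = 386.5 + 5.1 = 391.6 Hz.
B–C: Beat frequency = 17/3 = 5.6667 Hz.
C is above B, so f_C = 391.6 + 5.6667 = 397.2667 Hz.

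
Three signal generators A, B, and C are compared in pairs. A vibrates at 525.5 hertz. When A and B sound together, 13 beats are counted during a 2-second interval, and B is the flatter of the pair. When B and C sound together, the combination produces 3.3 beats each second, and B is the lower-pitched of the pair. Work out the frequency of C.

522.3 Hz

A–B: Beat frequency = 13/2 = 6.5 Hz.
B is below A, so f_B = 525.5 − 6.5 = 519 Hz.
C is above B, so f_C = 519 + 3.3 = 522.3 Hz.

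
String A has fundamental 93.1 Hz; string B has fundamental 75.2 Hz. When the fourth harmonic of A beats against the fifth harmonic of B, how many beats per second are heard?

3.6 Hz

Fourth harmonic of the first: 4·93.1 = 372.4 Hz.
Fifth harmonic of the second: 5·75.2 = 376.0 Hz.
f_beat = |372.4 − 376.0| = 3.6 Hz.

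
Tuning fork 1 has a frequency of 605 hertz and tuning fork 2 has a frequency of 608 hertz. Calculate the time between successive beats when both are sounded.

0.333 s

f_beat = |605 − 608| = 3 Hz.
Beat period T = 1 / f_beat = 1 / 3 s.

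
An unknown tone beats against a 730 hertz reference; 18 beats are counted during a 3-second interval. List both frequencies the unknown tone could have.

Beat frequency = 18/3 = 6 Hz.
|f − 730| = 6, so f = 730 ± 6.

724 Hz or 736 Hz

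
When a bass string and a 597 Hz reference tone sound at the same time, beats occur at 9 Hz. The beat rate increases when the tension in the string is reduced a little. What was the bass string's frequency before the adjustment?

|f − 597| = 9, so the bass string was at either 588 Hz or 606 Hz.
Lower tension means lower frequency; the adjustment lowers the bass string's frequency.
The beat rate rose, so the adjustment moved the bass string further from 597 Hz — it was already below the reference.

588 Hz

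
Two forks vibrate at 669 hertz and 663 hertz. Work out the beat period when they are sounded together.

f_beat = |669 − 663| = 6 Hz.
Beat period T = 1 / f_beat = 1 / 6 s.

0.167 s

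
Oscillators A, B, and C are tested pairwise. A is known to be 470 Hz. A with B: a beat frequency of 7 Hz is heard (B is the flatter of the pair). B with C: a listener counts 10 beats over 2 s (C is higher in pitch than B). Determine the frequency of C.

468 Hz

B is below A, so f_B = 470 − 7 = 463 Hz.
B–C: Beat frequency = 10/2 = 5 Hz.
C is above B, so f_C = 463 + 5 = 468 Hz.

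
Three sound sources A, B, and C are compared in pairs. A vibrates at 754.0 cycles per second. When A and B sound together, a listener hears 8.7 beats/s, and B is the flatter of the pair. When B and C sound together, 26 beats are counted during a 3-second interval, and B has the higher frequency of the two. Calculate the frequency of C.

B is below A, so f_B = 754.0 − 8.7 = 745.3 Hz.
B–C: Beat frequency = 26/3 = 8.6667 Hz.
C is below B, so f_C = 745.3 − 8.6667 = 736.6333 Hz.

736.6333 Hz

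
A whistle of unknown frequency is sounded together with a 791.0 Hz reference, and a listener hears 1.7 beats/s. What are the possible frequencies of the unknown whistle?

789.3 Hz or 792.7 Hz

|f − 791.0| = 1.7, so f = 791.0 ± 1.7.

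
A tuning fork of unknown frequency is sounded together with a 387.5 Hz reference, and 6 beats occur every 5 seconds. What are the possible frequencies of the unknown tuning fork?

386.3 Hz or 388.7 Hz

Beat frequency = 6/5 = 1.2 Hz.
|f − 387.5| = 1.2, so f = 387.5 ± 1.2.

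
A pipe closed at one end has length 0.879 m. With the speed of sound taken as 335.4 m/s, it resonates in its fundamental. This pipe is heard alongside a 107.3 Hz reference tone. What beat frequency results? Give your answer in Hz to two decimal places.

11.91 Hz

Closed pipe (odd harmonics): f_n = n·v/(4L) = 1·335.4/(4·0.879) = 95.3925 Hz.
f_beat = |95.3925 − 107.3| = 11.91 Hz.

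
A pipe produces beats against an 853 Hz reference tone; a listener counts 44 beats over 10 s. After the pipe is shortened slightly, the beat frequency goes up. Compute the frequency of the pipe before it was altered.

857.4 Hz

Beat frequency = 44/10 = 4.4 Hz.
|f − 853| = 4.4, so the pipe was at either 848.6 Hz or 857.4 Hz.
A shorter pipe has a higher fundamental; the adjustment raises the pipe's frequency.
The beat rate rose, so the adjustment moved the pipe further from 853 Hz — it was already above the reference.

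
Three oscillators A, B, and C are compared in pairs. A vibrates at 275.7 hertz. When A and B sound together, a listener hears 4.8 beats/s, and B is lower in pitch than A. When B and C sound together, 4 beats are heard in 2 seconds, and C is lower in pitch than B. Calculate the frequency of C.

268.9 Hz

B is below A, so f_B = 275.7 − 4.8 = 270.9 Hz.
B–C: Beat frequency = 4/2 = 2 Hz.
C is below B, so f_C = 270.9 − 2 = 268.9 Hz.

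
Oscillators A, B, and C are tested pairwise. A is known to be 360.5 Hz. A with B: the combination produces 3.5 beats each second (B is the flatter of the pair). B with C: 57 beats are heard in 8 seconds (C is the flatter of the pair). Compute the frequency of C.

B is below A, so f_B = 360.5 − 3.5 = 357 Hz.
B–C: Beat frequency = 57/8 = 7.125 Hz.
C is below B, so f_C = 357 − 7.125 = 349.875 Hz.

349.875 Hz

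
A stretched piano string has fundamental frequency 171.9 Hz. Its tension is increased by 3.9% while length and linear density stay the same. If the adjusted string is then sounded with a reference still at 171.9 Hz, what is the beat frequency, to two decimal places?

For a string, f ∝ √T, so the new frequency is 171.9·√1.039 = 175.2200 Hz.
f_beat = |175.2200 − 171.9| = 3.32 Hz.

3.32 Hz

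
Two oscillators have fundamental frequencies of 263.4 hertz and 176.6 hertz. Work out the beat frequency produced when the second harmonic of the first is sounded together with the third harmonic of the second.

Second harmonic of the first: 2·263.4 = 526.8 Hz.
Third harmonic of the second: 3·176.6 = 529.8 Hz.
f_beat = |526.8 − 529.8| = 3.0 Hz.

3.0 Hz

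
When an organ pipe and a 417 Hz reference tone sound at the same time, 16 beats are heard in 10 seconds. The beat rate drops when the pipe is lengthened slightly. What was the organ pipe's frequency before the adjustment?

418.6 Hz

Beat frequency = 16/10 = 1.6 Hz.
|f − 417| = 1.6, so the organ pipe was at either 415.4 Hz or 418.6 Hz.
A longer pipe has a lower fundamental; the adjustment lowers the organ pipe's frequency.
The beat rate fell, so the adjustment moved the organ pipe toward 417 Hz — it must have started above the reference.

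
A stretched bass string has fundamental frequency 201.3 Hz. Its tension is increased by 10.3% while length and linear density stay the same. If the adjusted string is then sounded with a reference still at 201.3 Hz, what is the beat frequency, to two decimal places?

For a string, f ∝ √T, so the new frequency is 201.3·√1.103 = 211.4129 Hz.
f_beat = |211.4129 − 201.3| = 10.11 Hz.

10.11 Hz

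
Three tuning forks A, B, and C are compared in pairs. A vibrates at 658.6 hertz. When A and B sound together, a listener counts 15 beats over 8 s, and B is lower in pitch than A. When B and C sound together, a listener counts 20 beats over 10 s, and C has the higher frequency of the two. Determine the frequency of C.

658.725 Hz

A–B: Beat frequency = 15/8 = 1.875 Hz.
B is below A, so f_B = 658.6 − 1.875 = 656.725 Hz.
B–C: Beat frequency = 20/10 = 2 Hz.
C is above B, so f_C = 656.725 + 2 = 658.725 Hz.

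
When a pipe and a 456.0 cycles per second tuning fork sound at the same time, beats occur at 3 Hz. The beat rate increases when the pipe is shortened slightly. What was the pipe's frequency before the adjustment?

459 Hz

|f − 456.0| = 3, so the pipe was at either 453 Hz or 459 Hz.
A shorter pipe has a higher fundamental; the adjustment raises the pipe's frequency.
The beat rate rose, so the adjustment moved the pipe further from 456.0 Hz — it was already above the reference.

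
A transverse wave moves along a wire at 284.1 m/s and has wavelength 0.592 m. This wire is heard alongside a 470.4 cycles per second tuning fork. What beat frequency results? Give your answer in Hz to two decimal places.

Source frequency f = v/λ = 284.1/0.592 = 479.8986 Hz.
f_beat = |479.8986 − 470.4| = 9.50 Hz.

9.50 Hz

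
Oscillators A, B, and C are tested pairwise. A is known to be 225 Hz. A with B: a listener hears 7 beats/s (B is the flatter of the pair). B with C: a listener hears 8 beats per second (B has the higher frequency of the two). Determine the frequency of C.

210 Hz

B is below A, so f_B = 225 − 7 = 218 Hz.
C is below B, so f_C = 218 − 8 = 210 Hz.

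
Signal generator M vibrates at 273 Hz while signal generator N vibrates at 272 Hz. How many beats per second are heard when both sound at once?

1 Hz

The beat frequency equals the magnitude of the frequency difference.
|273 − 272| = 1 Hz.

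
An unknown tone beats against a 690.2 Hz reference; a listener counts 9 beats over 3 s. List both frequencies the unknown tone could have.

687.2 Hz or 693.2 Hz

Beat frequency = 9/3 = 3 Hz.
|f − 690.2| = 3, so f = 690.2 ± 3.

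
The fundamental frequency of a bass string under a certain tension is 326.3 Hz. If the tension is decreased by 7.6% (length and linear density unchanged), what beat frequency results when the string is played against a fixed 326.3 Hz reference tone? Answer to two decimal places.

For a string, f ∝ √T, so the new frequency is 326.3·√0.924 = 313.6556 Hz.
f_beat = |313.6556 − 326.3| = 12.64 Hz.

12.64 Hz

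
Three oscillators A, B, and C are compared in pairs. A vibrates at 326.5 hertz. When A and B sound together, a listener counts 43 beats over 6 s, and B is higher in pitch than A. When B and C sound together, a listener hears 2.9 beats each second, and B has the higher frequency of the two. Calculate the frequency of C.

A–B: Beat frequency = 43/6 = 7.1667 Hz.
B is above A, so f_B = 326.5 + 7.1667 = 333.6667 Hz.
C is below B, so f_C = 333.6667 − 2.9 = 330.7667 Hz.

330.7667 Hz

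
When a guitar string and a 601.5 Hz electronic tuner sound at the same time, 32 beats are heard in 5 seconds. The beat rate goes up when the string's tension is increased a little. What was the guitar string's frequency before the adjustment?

Beat frequency = 32/5 = 6.4 Hz.
|f − 601.5| = 6.4, so the guitar string was at either 595.1 Hz or 607.9 Hz.
Higher tension means higher frequency; the adjustment raises the guitar string's frequency.
The beat rate rose, so the adjustment moved the guitar string further from 601.5 Hz — it was already above the reference.

607.9 Hz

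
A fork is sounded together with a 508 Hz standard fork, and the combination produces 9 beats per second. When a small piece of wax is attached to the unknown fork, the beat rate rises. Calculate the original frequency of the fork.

|f − 508| = 9, so the fork was at either 499 Hz or 517 Hz.
Loading a fork with wax lowers its frequency; the adjustment lowers the fork's frequency.
The beat rate rose, so the adjustment moved the fork further from 508 Hz — it was already below the reference.

499 Hz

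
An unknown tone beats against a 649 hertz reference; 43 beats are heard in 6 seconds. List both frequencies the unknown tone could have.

641.8333 Hz or 656.1667 Hz

Beat frequency = 43/6 = 7.1667 Hz.
|f − 649| = 7.1667, so f = 649 ± 7.1667.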